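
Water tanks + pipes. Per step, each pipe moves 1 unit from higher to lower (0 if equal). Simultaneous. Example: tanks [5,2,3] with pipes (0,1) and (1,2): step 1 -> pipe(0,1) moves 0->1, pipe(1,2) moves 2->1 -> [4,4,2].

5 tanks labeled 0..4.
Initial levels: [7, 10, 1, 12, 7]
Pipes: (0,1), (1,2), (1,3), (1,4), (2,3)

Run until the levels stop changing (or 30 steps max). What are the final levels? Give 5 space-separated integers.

Step 1: flows [1->0,1->2,3->1,1->4,3->2] -> levels [8 8 3 10 8]
Step 2: flows [0=1,1->2,3->1,1=4,3->2] -> levels [8 8 5 8 8]
Step 3: flows [0=1,1->2,1=3,1=4,3->2] -> levels [8 7 7 7 8]
Step 4: flows [0->1,1=2,1=3,4->1,2=3] -> levels [7 9 7 7 7]
Step 5: flows [1->0,1->2,1->3,1->4,2=3] -> levels [8 5 8 8 8]
Step 6: flows [0->1,2->1,3->1,4->1,2=3] -> levels [7 9 7 7 7]
  -> period-2 cycle: step 6 state = step 4 state; never stabilizes
  -> state at step 30: (30-4) mod 2 = 0, same as step 4 -> [7 9 7 7 7]

Answer: 7 9 7 7 7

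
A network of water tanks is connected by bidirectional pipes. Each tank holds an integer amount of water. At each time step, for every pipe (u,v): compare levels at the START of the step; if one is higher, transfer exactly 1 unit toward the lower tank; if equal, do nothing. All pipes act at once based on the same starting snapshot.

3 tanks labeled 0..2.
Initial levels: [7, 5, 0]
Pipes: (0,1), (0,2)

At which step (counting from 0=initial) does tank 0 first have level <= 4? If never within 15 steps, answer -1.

Answer: 3

Derivation:
Step 1: flows [0->1,0->2] -> levels [5 6 1]
Step 2: flows [1->0,0->2] -> levels [5 5 2]
Step 3: flows [0=1,0->2] -> levels [4 5 3]
Tank 0 first reaches <=4 at step 3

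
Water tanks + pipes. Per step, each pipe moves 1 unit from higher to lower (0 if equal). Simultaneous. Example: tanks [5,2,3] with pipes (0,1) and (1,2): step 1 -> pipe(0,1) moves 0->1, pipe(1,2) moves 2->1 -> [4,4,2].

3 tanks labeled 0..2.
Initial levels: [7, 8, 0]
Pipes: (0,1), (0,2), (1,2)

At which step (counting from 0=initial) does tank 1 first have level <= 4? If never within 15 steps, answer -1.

Answer: 3

Derivation:
Step 1: flows [1->0,0->2,1->2] -> levels [7 6 2]
Step 2: flows [0->1,0->2,1->2] -> levels [5 6 4]
Step 3: flows [1->0,0->2,1->2] -> levels [5 4 6]
Tank 1 first reaches <=4 at step 3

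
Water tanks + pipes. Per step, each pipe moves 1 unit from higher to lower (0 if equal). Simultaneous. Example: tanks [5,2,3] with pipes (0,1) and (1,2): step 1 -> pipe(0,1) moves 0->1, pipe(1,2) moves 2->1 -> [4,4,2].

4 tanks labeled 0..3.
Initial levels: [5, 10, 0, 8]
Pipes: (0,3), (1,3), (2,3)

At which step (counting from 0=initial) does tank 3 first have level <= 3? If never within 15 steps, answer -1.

Step 1: flows [3->0,1->3,3->2] -> levels [6 9 1 7]
Step 2: flows [3->0,1->3,3->2] -> levels [7 8 2 6]
Step 3: flows [0->3,1->3,3->2] -> levels [6 7 3 7]
Step 4: flows [3->0,1=3,3->2] -> levels [7 7 4 5]
Step 5: flows [0->3,1->3,3->2] -> levels [6 6 5 6]
Step 6: flows [0=3,1=3,3->2] -> levels [6 6 6 5]
Step 7: flows [0->3,1->3,2->3] -> levels [5 5 5 8]
Step 8: flows [3->0,3->1,3->2] -> levels [6 6 6 5]
  -> period-2 cycle (repeats step 6); tank 3 never drops to <=3
Tank 3 never reaches <=3 within 15 steps

Answer: -1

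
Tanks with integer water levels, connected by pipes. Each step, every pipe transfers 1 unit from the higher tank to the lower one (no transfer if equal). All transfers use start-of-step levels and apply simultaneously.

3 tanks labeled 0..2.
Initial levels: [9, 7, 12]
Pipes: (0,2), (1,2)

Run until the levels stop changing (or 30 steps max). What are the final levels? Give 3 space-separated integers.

Answer: 10 10 8

Derivation:
Step 1: flows [2->0,2->1] -> levels [10 8 10]
Step 2: flows [0=2,2->1] -> levels [10 9 9]
Step 3: flows [0->2,1=2] -> levels [9 9 10]
Step 4: flows [2->0,2->1] -> levels [10 10 8]
Step 5: flows [0->2,1->2] -> levels [9 9 10]
  -> period-2 cycle: step 5 state = step 3 state; never stabilizes
  -> state at step 30: (30-3) mod 2 = 1, same as step 4 -> [10 10 8]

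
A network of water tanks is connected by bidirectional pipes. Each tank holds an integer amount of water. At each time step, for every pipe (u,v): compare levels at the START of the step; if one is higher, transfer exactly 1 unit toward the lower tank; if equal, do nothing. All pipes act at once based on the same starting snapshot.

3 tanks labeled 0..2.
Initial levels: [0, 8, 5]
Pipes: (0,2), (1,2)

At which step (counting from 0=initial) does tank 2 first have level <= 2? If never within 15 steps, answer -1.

Answer: -1

Derivation:
Step 1: flows [2->0,1->2] -> levels [1 7 5]
Step 2: flows [2->0,1->2] -> levels [2 6 5]
Step 3: flows [2->0,1->2] -> levels [3 5 5]
Step 4: flows [2->0,1=2] -> levels [4 5 4]
Step 5: flows [0=2,1->2] -> levels [4 4 5]
Step 6: flows [2->0,2->1] -> levels [5 5 3]
Step 7: flows [0->2,1->2] -> levels [4 4 5]
  -> period-2 cycle (repeats step 5); tank 2 never drops to <=2
Tank 2 never reaches <=2 within 15 steps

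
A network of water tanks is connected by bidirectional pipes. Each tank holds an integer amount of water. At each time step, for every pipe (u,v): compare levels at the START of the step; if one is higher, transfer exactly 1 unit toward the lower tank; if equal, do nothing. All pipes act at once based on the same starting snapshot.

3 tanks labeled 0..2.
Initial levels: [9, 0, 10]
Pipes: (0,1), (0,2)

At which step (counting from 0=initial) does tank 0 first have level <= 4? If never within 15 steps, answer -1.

Answer: -1

Derivation:
Step 1: flows [0->1,2->0] -> levels [9 1 9]
Step 2: flows [0->1,0=2] -> levels [8 2 9]
Step 3: flows [0->1,2->0] -> levels [8 3 8]
Step 4: flows [0->1,0=2] -> levels [7 4 8]
Step 5: flows [0->1,2->0] -> levels [7 5 7]
Step 6: flows [0->1,0=2] -> levels [6 6 7]
Step 7: flows [0=1,2->0] -> levels [7 6 6]
Step 8: flows [0->1,0->2] -> levels [5 7 7]
Step 9: flows [1->0,2->0] -> levels [7 6 6]
  -> period-2 cycle (repeats step 7); tank 0 never drops to <=4
Tank 0 never reaches <=4 within 15 steps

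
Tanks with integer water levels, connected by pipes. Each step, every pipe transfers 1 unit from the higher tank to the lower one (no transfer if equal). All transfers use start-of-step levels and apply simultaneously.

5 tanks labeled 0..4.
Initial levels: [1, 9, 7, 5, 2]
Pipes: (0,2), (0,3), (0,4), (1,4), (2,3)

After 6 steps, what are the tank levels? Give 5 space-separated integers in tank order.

Step 1: flows [2->0,3->0,4->0,1->4,2->3] -> levels [4 8 5 5 2]
Step 2: flows [2->0,3->0,0->4,1->4,2=3] -> levels [5 7 4 4 4]
Step 3: flows [0->2,0->3,0->4,1->4,2=3] -> levels [2 6 5 5 6]
Step 4: flows [2->0,3->0,4->0,1=4,2=3] -> levels [5 6 4 4 5]
Step 5: flows [0->2,0->3,0=4,1->4,2=3] -> levels [3 5 5 5 6]
Step 6: flows [2->0,3->0,4->0,4->1,2=3] -> levels [6 6 4 4 4]

Answer: 6 6 4 4 4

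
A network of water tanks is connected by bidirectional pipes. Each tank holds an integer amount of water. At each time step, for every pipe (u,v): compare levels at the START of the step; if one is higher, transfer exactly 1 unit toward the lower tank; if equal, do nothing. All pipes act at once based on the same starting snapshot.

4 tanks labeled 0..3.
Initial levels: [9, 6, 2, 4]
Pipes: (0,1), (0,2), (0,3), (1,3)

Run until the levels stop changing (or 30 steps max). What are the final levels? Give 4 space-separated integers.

Step 1: flows [0->1,0->2,0->3,1->3] -> levels [6 6 3 6]
Step 2: flows [0=1,0->2,0=3,1=3] -> levels [5 6 4 6]
Step 3: flows [1->0,0->2,3->0,1=3] -> levels [6 5 5 5]
Step 4: flows [0->1,0->2,0->3,1=3] -> levels [3 6 6 6]
Step 5: flows [1->0,2->0,3->0,1=3] -> levels [6 5 5 5]
  -> period-2 cycle: step 5 state = step 3 state; never stabilizes
  -> state at step 30: (30-3) mod 2 = 1, same as step 4 -> [3 6 6 6]

Answer: 3 6 6 6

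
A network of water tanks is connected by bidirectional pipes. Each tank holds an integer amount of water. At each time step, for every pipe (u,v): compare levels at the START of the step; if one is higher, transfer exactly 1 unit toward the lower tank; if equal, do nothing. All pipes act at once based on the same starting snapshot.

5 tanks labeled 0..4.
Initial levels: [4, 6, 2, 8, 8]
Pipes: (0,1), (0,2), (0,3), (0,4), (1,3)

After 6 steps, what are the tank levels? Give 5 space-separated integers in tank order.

Answer: 8 5 5 5 5

Derivation:
Step 1: flows [1->0,0->2,3->0,4->0,3->1] -> levels [6 6 3 6 7]
Step 2: flows [0=1,0->2,0=3,4->0,1=3] -> levels [6 6 4 6 6]
Step 3: flows [0=1,0->2,0=3,0=4,1=3] -> levels [5 6 5 6 6]
Step 4: flows [1->0,0=2,3->0,4->0,1=3] -> levels [8 5 5 5 5]
Step 5: flows [0->1,0->2,0->3,0->4,1=3] -> levels [4 6 6 6 6]
Step 6: flows [1->0,2->0,3->0,4->0,1=3] -> levels [8 5 5 5 5]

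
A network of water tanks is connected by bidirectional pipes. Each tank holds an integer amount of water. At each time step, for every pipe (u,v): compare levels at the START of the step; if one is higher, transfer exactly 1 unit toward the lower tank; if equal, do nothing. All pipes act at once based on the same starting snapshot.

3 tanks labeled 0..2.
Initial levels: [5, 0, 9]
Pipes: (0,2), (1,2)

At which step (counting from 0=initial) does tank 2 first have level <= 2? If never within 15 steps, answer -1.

Step 1: flows [2->0,2->1] -> levels [6 1 7]
Step 2: flows [2->0,2->1] -> levels [7 2 5]
Step 3: flows [0->2,2->1] -> levels [6 3 5]
Step 4: flows [0->2,2->1] -> levels [5 4 5]
Step 5: flows [0=2,2->1] -> levels [5 5 4]
Step 6: flows [0->2,1->2] -> levels [4 4 6]
Step 7: flows [2->0,2->1] -> levels [5 5 4]
  -> period-2 cycle (repeats step 5); tank 2 never drops to <=2
Tank 2 never reaches <=2 within 15 steps

Answer: -1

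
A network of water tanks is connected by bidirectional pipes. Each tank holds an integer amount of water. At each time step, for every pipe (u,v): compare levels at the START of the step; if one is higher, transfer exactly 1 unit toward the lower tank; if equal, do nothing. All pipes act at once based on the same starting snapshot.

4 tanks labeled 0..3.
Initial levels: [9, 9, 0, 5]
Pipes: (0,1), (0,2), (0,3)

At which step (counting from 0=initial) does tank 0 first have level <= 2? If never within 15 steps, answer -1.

Answer: -1

Derivation:
Step 1: flows [0=1,0->2,0->3] -> levels [7 9 1 6]
Step 2: flows [1->0,0->2,0->3] -> levels [6 8 2 7]
Step 3: flows [1->0,0->2,3->0] -> levels [7 7 3 6]
Step 4: flows [0=1,0->2,0->3] -> levels [5 7 4 7]
Step 5: flows [1->0,0->2,3->0] -> levels [6 6 5 6]
Step 6: flows [0=1,0->2,0=3] -> levels [5 6 6 6]
Step 7: flows [1->0,2->0,3->0] -> levels [8 5 5 5]
Step 8: flows [0->1,0->2,0->3] -> levels [5 6 6 6]
  -> period-2 cycle (repeats step 6); tank 0 never drops to <=2
Tank 0 never reaches <=2 within 15 steps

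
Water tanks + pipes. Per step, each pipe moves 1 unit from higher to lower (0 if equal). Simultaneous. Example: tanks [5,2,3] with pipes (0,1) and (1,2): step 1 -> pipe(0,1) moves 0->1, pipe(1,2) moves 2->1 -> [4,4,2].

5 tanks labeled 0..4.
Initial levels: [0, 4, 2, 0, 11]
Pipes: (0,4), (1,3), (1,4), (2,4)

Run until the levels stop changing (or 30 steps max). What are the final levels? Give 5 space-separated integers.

Answer: 2 2 4 4 5

Derivation:
Step 1: flows [4->0,1->3,4->1,4->2] -> levels [1 4 3 1 8]
Step 2: flows [4->0,1->3,4->1,4->2] -> levels [2 4 4 2 5]
Step 3: flows [4->0,1->3,4->1,4->2] -> levels [3 4 5 3 2]
Step 4: flows [0->4,1->3,1->4,2->4] -> levels [2 2 4 4 5]
Step 5: flows [4->0,3->1,4->1,4->2] -> levels [3 4 5 3 2]
  -> period-2 cycle: step 5 state = step 3 state; never stabilizes
  -> state at step 30: (30-3) mod 2 = 1, same as step 4 -> [2 2 4 4 5]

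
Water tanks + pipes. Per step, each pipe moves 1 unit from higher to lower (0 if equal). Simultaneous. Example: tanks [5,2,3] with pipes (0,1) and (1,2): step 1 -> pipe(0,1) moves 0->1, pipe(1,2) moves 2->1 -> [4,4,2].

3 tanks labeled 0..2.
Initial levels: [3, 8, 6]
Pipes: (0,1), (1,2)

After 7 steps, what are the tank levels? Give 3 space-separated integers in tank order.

Step 1: flows [1->0,1->2] -> levels [4 6 7]
Step 2: flows [1->0,2->1] -> levels [5 6 6]
Step 3: flows [1->0,1=2] -> levels [6 5 6]
Step 4: flows [0->1,2->1] -> levels [5 7 5]
Step 5: flows [1->0,1->2] -> levels [6 5 6]
  -> period-2 cycle: step 5 state = step 3 state
  -> state at step 7: (7-3) mod 2 = 0, same as step 3 -> [6 5 6]

Answer: 6 5 6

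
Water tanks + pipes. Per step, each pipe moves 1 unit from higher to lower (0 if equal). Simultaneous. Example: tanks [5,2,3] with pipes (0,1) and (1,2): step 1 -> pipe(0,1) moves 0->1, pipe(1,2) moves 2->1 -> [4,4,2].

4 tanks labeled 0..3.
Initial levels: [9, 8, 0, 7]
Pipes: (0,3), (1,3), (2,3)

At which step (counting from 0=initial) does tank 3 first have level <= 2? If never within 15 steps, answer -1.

Step 1: flows [0->3,1->3,3->2] -> levels [8 7 1 8]
Step 2: flows [0=3,3->1,3->2] -> levels [8 8 2 6]
Step 3: flows [0->3,1->3,3->2] -> levels [7 7 3 7]
Step 4: flows [0=3,1=3,3->2] -> levels [7 7 4 6]
Step 5: flows [0->3,1->3,3->2] -> levels [6 6 5 7]
Step 6: flows [3->0,3->1,3->2] -> levels [7 7 6 4]
Step 7: flows [0->3,1->3,2->3] -> levels [6 6 5 7]
  -> period-2 cycle (repeats step 5); tank 3 never drops to <=2
Tank 3 never reaches <=2 within 15 steps

Answer: -1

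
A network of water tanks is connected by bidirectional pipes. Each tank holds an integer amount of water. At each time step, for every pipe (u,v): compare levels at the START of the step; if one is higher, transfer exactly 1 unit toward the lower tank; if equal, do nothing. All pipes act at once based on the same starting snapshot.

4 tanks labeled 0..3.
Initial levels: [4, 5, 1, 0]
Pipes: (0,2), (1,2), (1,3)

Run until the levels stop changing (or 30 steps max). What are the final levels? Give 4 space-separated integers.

Answer: 2 1 4 3

Derivation:
Step 1: flows [0->2,1->2,1->3] -> levels [3 3 3 1]
Step 2: flows [0=2,1=2,1->3] -> levels [3 2 3 2]
Step 3: flows [0=2,2->1,1=3] -> levels [3 3 2 2]
Step 4: flows [0->2,1->2,1->3] -> levels [2 1 4 3]
Step 5: flows [2->0,2->1,3->1] -> levels [3 3 2 2]
  -> period-2 cycle: step 5 state = step 3 state; never stabilizes
  -> state at step 30: (30-3) mod 2 = 1, same as step 4 -> [2 1 4 3]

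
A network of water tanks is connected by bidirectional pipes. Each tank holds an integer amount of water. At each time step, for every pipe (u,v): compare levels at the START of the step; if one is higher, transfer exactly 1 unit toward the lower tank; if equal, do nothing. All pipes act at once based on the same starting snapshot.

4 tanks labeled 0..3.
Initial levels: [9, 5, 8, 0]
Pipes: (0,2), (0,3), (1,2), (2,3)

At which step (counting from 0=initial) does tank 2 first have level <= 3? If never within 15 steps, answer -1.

Answer: -1

Derivation:
Step 1: flows [0->2,0->3,2->1,2->3] -> levels [7 6 7 2]
Step 2: flows [0=2,0->3,2->1,2->3] -> levels [6 7 5 4]
Step 3: flows [0->2,0->3,1->2,2->3] -> levels [4 6 6 6]
Step 4: flows [2->0,3->0,1=2,2=3] -> levels [6 6 5 5]
Step 5: flows [0->2,0->3,1->2,2=3] -> levels [4 5 7 6]
Step 6: flows [2->0,3->0,2->1,2->3] -> levels [6 6 4 6]
Step 7: flows [0->2,0=3,1->2,3->2] -> levels [5 5 7 5]
Step 8: flows [2->0,0=3,2->1,2->3] -> levels [6 6 4 6]
  -> period-2 cycle (repeats step 6); tank 2 never drops to <=3
Tank 2 never reaches <=3 within 15 steps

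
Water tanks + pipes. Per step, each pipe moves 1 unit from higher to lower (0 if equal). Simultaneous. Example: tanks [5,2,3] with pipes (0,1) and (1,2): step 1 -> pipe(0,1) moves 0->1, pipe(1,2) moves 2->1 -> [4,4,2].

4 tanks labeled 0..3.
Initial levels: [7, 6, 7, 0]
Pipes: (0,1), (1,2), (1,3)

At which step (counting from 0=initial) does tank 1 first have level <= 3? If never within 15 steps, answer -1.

Answer: 5

Derivation:
Step 1: flows [0->1,2->1,1->3] -> levels [6 7 6 1]
Step 2: flows [1->0,1->2,1->3] -> levels [7 4 7 2]
Step 3: flows [0->1,2->1,1->3] -> levels [6 5 6 3]
Step 4: flows [0->1,2->1,1->3] -> levels [5 6 5 4]
Step 5: flows [1->0,1->2,1->3] -> levels [6 3 6 5]
Tank 1 first reaches <=3 at step 5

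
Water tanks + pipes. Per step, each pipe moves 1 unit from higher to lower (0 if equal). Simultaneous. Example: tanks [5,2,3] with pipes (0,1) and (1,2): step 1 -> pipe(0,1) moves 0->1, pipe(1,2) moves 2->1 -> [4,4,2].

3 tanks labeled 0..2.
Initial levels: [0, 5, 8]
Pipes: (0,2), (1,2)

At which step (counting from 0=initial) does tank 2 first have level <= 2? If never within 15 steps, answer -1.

Answer: -1

Derivation:
Step 1: flows [2->0,2->1] -> levels [1 6 6]
Step 2: flows [2->0,1=2] -> levels [2 6 5]
Step 3: flows [2->0,1->2] -> levels [3 5 5]
Step 4: flows [2->0,1=2] -> levels [4 5 4]
Step 5: flows [0=2,1->2] -> levels [4 4 5]
Step 6: flows [2->0,2->1] -> levels [5 5 3]
Step 7: flows [0->2,1->2] -> levels [4 4 5]
  -> period-2 cycle (repeats step 5); tank 2 never drops to <=2
Tank 2 never reaches <=2 within 15 steps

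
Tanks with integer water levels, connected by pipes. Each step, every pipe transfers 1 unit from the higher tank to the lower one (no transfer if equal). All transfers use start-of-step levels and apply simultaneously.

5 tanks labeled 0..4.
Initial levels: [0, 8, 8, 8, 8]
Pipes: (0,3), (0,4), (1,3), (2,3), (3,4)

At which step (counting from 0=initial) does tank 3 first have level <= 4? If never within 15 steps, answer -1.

Answer: 3

Derivation:
Step 1: flows [3->0,4->0,1=3,2=3,3=4] -> levels [2 8 8 7 7]
Step 2: flows [3->0,4->0,1->3,2->3,3=4] -> levels [4 7 7 8 6]
Step 3: flows [3->0,4->0,3->1,3->2,3->4] -> levels [6 8 8 4 6]
Tank 3 first reaches <=4 at step 3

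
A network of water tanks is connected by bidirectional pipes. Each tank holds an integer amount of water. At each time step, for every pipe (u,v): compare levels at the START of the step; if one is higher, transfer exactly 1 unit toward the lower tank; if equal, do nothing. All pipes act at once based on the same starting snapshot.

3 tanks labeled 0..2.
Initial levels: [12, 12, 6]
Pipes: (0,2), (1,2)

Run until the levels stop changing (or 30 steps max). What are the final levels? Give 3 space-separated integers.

Step 1: flows [0->2,1->2] -> levels [11 11 8]
Step 2: flows [0->2,1->2] -> levels [10 10 10]
Step 3: flows [0=2,1=2] -> levels [10 10 10]
  -> stable (no change)

Answer: 10 10 10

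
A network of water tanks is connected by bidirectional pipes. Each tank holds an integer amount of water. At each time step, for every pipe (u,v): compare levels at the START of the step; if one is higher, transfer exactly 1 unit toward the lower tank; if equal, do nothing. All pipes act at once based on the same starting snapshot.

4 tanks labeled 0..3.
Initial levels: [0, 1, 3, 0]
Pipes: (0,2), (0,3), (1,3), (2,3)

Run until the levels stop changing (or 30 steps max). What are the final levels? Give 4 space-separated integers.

Step 1: flows [2->0,0=3,1->3,2->3] -> levels [1 0 1 2]
Step 2: flows [0=2,3->0,3->1,3->2] -> levels [2 1 2 -1]
Step 3: flows [0=2,0->3,1->3,2->3] -> levels [1 0 1 2]
  -> period-2 cycle: step 3 state = step 1 state; never stabilizes
  -> state at step 30: (30-1) mod 2 = 1, same as step 2 -> [2 1 2 -1]

Answer: 2 1 2 -1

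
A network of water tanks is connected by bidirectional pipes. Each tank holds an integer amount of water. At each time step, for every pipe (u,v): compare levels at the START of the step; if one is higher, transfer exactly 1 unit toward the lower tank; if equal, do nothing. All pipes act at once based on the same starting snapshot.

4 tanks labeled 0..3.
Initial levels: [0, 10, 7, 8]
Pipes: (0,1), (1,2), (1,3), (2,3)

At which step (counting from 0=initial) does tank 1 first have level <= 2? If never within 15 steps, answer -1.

Answer: -1

Derivation:
Step 1: flows [1->0,1->2,1->3,3->2] -> levels [1 7 9 8]
Step 2: flows [1->0,2->1,3->1,2->3] -> levels [2 8 7 8]
Step 3: flows [1->0,1->2,1=3,3->2] -> levels [3 6 9 7]
Step 4: flows [1->0,2->1,3->1,2->3] -> levels [4 7 7 7]
Step 5: flows [1->0,1=2,1=3,2=3] -> levels [5 6 7 7]
Step 6: flows [1->0,2->1,3->1,2=3] -> levels [6 7 6 6]
Step 7: flows [1->0,1->2,1->3,2=3] -> levels [7 4 7 7]
Step 8: flows [0->1,2->1,3->1,2=3] -> levels [6 7 6 6]
  -> period-2 cycle (repeats step 6); tank 1 never drops to <=2
Tank 1 never reaches <=2 within 15 steps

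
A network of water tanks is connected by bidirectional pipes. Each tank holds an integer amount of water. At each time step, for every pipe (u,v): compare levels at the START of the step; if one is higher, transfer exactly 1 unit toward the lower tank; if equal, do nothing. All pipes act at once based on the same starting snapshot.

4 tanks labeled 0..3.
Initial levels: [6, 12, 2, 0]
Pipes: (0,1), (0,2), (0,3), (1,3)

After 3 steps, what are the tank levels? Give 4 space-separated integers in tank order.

Step 1: flows [1->0,0->2,0->3,1->3] -> levels [5 10 3 2]
Step 2: flows [1->0,0->2,0->3,1->3] -> levels [4 8 4 4]
Step 3: flows [1->0,0=2,0=3,1->3] -> levels [5 6 4 5]

Answer: 5 6 4 5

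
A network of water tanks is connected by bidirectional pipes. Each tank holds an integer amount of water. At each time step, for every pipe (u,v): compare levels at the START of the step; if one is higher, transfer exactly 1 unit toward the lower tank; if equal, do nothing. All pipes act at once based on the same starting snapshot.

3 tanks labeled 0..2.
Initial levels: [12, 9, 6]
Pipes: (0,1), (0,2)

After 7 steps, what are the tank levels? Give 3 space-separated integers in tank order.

Step 1: flows [0->1,0->2] -> levels [10 10 7]
Step 2: flows [0=1,0->2] -> levels [9 10 8]
Step 3: flows [1->0,0->2] -> levels [9 9 9]
Step 4: flows [0=1,0=2] -> levels [9 9 9]
  -> stable; steps 5..7 unchanged -> [9 9 9]

Answer: 9 9 9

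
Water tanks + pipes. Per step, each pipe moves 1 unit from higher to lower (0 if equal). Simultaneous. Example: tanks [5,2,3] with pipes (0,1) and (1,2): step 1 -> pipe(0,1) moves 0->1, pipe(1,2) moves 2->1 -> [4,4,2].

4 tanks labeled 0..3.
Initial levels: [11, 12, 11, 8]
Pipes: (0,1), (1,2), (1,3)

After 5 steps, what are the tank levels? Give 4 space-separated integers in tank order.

Step 1: flows [1->0,1->2,1->3] -> levels [12 9 12 9]
Step 2: flows [0->1,2->1,1=3] -> levels [11 11 11 9]
Step 3: flows [0=1,1=2,1->3] -> levels [11 10 11 10]
Step 4: flows [0->1,2->1,1=3] -> levels [10 12 10 10]
Step 5: flows [1->0,1->2,1->3] -> levels [11 9 11 11]

Answer: 11 9 11 11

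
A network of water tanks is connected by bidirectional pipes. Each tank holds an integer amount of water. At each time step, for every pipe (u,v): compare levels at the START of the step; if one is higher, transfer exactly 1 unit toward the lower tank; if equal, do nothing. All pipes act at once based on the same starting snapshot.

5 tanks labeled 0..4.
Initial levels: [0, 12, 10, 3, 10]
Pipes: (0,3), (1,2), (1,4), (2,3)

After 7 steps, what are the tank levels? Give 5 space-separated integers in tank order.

Step 1: flows [3->0,1->2,1->4,2->3] -> levels [1 10 10 3 11]
Step 2: flows [3->0,1=2,4->1,2->3] -> levels [2 11 9 3 10]
Step 3: flows [3->0,1->2,1->4,2->3] -> levels [3 9 9 3 11]
Step 4: flows [0=3,1=2,4->1,2->3] -> levels [3 10 8 4 10]
Step 5: flows [3->0,1->2,1=4,2->3] -> levels [4 9 8 4 10]
Step 6: flows [0=3,1->2,4->1,2->3] -> levels [4 9 8 5 9]
Step 7: flows [3->0,1->2,1=4,2->3] -> levels [5 8 8 5 9]

Answer: 5 8 8 5 9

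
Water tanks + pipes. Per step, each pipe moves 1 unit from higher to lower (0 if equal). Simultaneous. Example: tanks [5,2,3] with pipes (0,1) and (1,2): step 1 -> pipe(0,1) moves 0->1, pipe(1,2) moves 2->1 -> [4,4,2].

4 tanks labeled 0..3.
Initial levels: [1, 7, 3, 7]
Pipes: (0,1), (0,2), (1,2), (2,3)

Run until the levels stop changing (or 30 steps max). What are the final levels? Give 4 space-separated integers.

Step 1: flows [1->0,2->0,1->2,3->2] -> levels [3 5 4 6]
Step 2: flows [1->0,2->0,1->2,3->2] -> levels [5 3 5 5]
Step 3: flows [0->1,0=2,2->1,2=3] -> levels [4 5 4 5]
Step 4: flows [1->0,0=2,1->2,3->2] -> levels [5 3 6 4]
Step 5: flows [0->1,2->0,2->1,2->3] -> levels [5 5 3 5]
Step 6: flows [0=1,0->2,1->2,3->2] -> levels [4 4 6 4]
Step 7: flows [0=1,2->0,2->1,2->3] -> levels [5 5 3 5]
  -> period-2 cycle: step 7 state = step 5 state; never stabilizes
  -> state at step 30: (30-5) mod 2 = 1, same as step 6 -> [4 4 6 4]

Answer: 4 4 6 4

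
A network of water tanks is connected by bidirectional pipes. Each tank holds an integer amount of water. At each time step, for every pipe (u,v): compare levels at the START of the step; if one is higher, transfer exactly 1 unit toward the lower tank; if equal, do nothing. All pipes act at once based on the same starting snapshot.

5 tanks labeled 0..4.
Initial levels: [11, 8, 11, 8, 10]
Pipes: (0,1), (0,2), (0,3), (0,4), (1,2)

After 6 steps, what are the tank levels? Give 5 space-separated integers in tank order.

Step 1: flows [0->1,0=2,0->3,0->4,2->1] -> levels [8 10 10 9 11]
Step 2: flows [1->0,2->0,3->0,4->0,1=2] -> levels [12 9 9 8 10]
Step 3: flows [0->1,0->2,0->3,0->4,1=2] -> levels [8 10 10 9 11]
  -> period-2 cycle: step 3 state = step 1 state
  -> state at step 6: (6-1) mod 2 = 1, same as step 2 -> [12 9 9 8 10]

Answer: 12 9 9 8 10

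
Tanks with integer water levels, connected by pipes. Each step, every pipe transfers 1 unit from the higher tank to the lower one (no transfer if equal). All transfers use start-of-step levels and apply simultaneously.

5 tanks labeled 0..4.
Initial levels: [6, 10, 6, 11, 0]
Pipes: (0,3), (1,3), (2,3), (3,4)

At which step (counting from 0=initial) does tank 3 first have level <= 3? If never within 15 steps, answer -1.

Answer: -1

Derivation:
Step 1: flows [3->0,3->1,3->2,3->4] -> levels [7 11 7 7 1]
Step 2: flows [0=3,1->3,2=3,3->4] -> levels [7 10 7 7 2]
Step 3: flows [0=3,1->3,2=3,3->4] -> levels [7 9 7 7 3]
Step 4: flows [0=3,1->3,2=3,3->4] -> levels [7 8 7 7 4]
Step 5: flows [0=3,1->3,2=3,3->4] -> levels [7 7 7 7 5]
Step 6: flows [0=3,1=3,2=3,3->4] -> levels [7 7 7 6 6]
Step 7: flows [0->3,1->3,2->3,3=4] -> levels [6 6 6 9 6]
Step 8: flows [3->0,3->1,3->2,3->4] -> levels [7 7 7 5 7]
Step 9: flows [0->3,1->3,2->3,4->3] -> levels [6 6 6 9 6]
  -> period-2 cycle (repeats step 7); tank 3 never drops to <=3
Tank 3 never reaches <=3 within 15 steps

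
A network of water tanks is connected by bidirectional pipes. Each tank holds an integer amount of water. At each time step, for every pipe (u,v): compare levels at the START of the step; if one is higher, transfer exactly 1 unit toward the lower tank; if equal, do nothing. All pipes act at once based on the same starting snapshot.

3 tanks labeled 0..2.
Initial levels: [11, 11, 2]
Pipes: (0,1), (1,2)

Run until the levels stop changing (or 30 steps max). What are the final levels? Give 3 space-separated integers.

Answer: 8 8 8

Derivation:
Step 1: flows [0=1,1->2] -> levels [11 10 3]
Step 2: flows [0->1,1->2] -> levels [10 10 4]
Step 3: flows [0=1,1->2] -> levels [10 9 5]
Step 4: flows [0->1,1->2] -> levels [9 9 6]
Step 5: flows [0=1,1->2] -> levels [9 8 7]
Step 6: flows [0->1,1->2] -> levels [8 8 8]
Step 7: flows [0=1,1=2] -> levels [8 8 8]
  -> stable (no change)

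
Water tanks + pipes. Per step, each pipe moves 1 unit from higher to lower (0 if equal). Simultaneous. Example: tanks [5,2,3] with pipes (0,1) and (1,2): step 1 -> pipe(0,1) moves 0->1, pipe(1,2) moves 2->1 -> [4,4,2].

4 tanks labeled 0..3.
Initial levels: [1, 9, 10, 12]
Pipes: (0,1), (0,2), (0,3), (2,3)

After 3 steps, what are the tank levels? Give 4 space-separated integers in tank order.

Answer: 9 7 8 8

Derivation:
Step 1: flows [1->0,2->0,3->0,3->2] -> levels [4 8 10 10]
Step 2: flows [1->0,2->0,3->0,2=3] -> levels [7 7 9 9]
Step 3: flows [0=1,2->0,3->0,2=3] -> levels [9 7 8 8]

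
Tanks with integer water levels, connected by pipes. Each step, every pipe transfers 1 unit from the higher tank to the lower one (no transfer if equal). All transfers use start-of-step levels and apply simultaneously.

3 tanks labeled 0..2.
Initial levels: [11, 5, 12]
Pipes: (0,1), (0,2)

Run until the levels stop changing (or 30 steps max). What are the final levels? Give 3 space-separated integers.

Answer: 8 10 10

Derivation:
Step 1: flows [0->1,2->0] -> levels [11 6 11]
Step 2: flows [0->1,0=2] -> levels [10 7 11]
Step 3: flows [0->1,2->0] -> levels [10 8 10]
Step 4: flows [0->1,0=2] -> levels [9 9 10]
Step 5: flows [0=1,2->0] -> levels [10 9 9]
Step 6: flows [0->1,0->2] -> levels [8 10 10]
Step 7: flows [1->0,2->0] -> levels [10 9 9]
  -> period-2 cycle: step 7 state = step 5 state; never stabilizes
  -> state at step 30: (30-5) mod 2 = 1, same as step 6 -> [8 10 10]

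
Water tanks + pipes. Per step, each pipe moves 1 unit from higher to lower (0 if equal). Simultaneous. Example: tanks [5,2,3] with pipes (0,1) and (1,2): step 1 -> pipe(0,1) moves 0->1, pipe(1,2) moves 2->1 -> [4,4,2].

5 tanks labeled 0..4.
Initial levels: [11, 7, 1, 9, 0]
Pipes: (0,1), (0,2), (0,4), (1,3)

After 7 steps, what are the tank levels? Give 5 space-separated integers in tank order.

Step 1: flows [0->1,0->2,0->4,3->1] -> levels [8 9 2 8 1]
Step 2: flows [1->0,0->2,0->4,1->3] -> levels [7 7 3 9 2]
Step 3: flows [0=1,0->2,0->4,3->1] -> levels [5 8 4 8 3]
Step 4: flows [1->0,0->2,0->4,1=3] -> levels [4 7 5 8 4]
Step 5: flows [1->0,2->0,0=4,3->1] -> levels [6 7 4 7 4]
Step 6: flows [1->0,0->2,0->4,1=3] -> levels [5 6 5 7 5]
Step 7: flows [1->0,0=2,0=4,3->1] -> levels [6 6 5 6 5]

Answer: 6 6 5 6 5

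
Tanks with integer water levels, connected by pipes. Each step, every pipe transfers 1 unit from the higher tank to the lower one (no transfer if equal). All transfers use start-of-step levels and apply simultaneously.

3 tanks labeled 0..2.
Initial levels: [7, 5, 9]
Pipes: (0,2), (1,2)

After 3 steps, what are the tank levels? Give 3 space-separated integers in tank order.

Answer: 7 7 7

Derivation:
Step 1: flows [2->0,2->1] -> levels [8 6 7]
Step 2: flows [0->2,2->1] -> levels [7 7 7]
Step 3: flows [0=2,1=2] -> levels [7 7 7]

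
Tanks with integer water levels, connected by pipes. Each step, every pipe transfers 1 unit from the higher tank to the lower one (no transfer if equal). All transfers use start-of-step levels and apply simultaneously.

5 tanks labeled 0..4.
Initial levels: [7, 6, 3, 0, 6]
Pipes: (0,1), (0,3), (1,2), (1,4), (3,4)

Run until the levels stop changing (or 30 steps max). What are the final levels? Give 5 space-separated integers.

Step 1: flows [0->1,0->3,1->2,1=4,4->3] -> levels [5 6 4 2 5]
Step 2: flows [1->0,0->3,1->2,1->4,4->3] -> levels [5 3 5 4 5]
Step 3: flows [0->1,0->3,2->1,4->1,4->3] -> levels [3 6 4 6 3]
Step 4: flows [1->0,3->0,1->2,1->4,3->4] -> levels [5 3 5 4 5]
  -> period-2 cycle: step 4 state = step 2 state; never stabilizes
  -> state at step 30: (30-2) mod 2 = 0, same as step 2 -> [5 3 5 4 5]

Answer: 5 3 5 4 5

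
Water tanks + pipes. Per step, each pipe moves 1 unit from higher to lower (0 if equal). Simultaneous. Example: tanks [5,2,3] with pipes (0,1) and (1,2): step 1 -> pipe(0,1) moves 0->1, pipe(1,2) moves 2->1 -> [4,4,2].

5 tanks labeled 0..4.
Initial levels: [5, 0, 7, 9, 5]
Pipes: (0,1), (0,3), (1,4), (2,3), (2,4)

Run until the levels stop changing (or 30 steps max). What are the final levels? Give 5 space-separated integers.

Answer: 6 4 5 5 6

Derivation:
Step 1: flows [0->1,3->0,4->1,3->2,2->4] -> levels [5 2 7 7 5]
Step 2: flows [0->1,3->0,4->1,2=3,2->4] -> levels [5 4 6 6 5]
Step 3: flows [0->1,3->0,4->1,2=3,2->4] -> levels [5 6 5 5 5]
Step 4: flows [1->0,0=3,1->4,2=3,2=4] -> levels [6 4 5 5 6]
Step 5: flows [0->1,0->3,4->1,2=3,4->2] -> levels [4 6 6 6 4]
Step 6: flows [1->0,3->0,1->4,2=3,2->4] -> levels [6 4 5 5 6]
  -> period-2 cycle: step 6 state = step 4 state; never stabilizes
  -> state at step 30: (30-4) mod 2 = 0, same as step 4 -> [6 4 5 5 6]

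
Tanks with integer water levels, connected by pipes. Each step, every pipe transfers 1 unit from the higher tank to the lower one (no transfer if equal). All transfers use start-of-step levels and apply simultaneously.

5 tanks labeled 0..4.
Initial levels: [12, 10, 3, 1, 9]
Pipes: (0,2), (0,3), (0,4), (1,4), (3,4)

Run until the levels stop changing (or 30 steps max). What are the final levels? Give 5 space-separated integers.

Step 1: flows [0->2,0->3,0->4,1->4,4->3] -> levels [9 9 4 3 10]
Step 2: flows [0->2,0->3,4->0,4->1,4->3] -> levels [8 10 5 5 7]
Step 3: flows [0->2,0->3,0->4,1->4,4->3] -> levels [5 9 6 7 8]
Step 4: flows [2->0,3->0,4->0,1->4,4->3] -> levels [8 8 5 7 7]
Step 5: flows [0->2,0->3,0->4,1->4,3=4] -> levels [5 7 6 8 9]
Step 6: flows [2->0,3->0,4->0,4->1,4->3] -> levels [8 8 5 8 6]
Step 7: flows [0->2,0=3,0->4,1->4,3->4] -> levels [6 7 6 7 9]
Step 8: flows [0=2,3->0,4->0,4->1,4->3] -> levels [8 8 6 7 6]
Step 9: flows [0->2,0->3,0->4,1->4,3->4] -> levels [5 7 7 7 9]
Step 10: flows [2->0,3->0,4->0,4->1,4->3] -> levels [8 8 6 7 6]
  -> period-2 cycle: step 10 state = step 8 state; never stabilizes
  -> state at step 30: (30-8) mod 2 = 0, same as step 8 -> [8 8 6 7 6]

Answer: 8 8 6 7 6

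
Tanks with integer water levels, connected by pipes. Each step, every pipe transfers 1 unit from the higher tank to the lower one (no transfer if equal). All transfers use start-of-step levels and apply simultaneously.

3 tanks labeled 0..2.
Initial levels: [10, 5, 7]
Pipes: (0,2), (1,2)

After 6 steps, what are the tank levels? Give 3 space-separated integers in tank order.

Answer: 8 8 6

Derivation:
Step 1: flows [0->2,2->1] -> levels [9 6 7]
Step 2: flows [0->2,2->1] -> levels [8 7 7]
Step 3: flows [0->2,1=2] -> levels [7 7 8]
Step 4: flows [2->0,2->1] -> levels [8 8 6]
Step 5: flows [0->2,1->2] -> levels [7 7 8]
  -> period-2 cycle: step 5 state = step 3 state
  -> state at step 6: (6-3) mod 2 = 1, same as step 4 -> [8 8 6]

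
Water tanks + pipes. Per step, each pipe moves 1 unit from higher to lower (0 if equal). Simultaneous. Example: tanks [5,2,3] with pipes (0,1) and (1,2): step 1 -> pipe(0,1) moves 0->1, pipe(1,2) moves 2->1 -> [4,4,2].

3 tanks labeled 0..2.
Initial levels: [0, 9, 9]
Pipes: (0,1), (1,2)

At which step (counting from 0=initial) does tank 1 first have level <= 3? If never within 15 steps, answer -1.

Answer: -1

Derivation:
Step 1: flows [1->0,1=2] -> levels [1 8 9]
Step 2: flows [1->0,2->1] -> levels [2 8 8]
Step 3: flows [1->0,1=2] -> levels [3 7 8]
Step 4: flows [1->0,2->1] -> levels [4 7 7]
Step 5: flows [1->0,1=2] -> levels [5 6 7]
Step 6: flows [1->0,2->1] -> levels [6 6 6]
Step 7: flows [0=1,1=2] -> levels [6 6 6]
  -> stable; tank 1 stays at 6 > 3
Tank 1 never reaches <=3 within 15 steps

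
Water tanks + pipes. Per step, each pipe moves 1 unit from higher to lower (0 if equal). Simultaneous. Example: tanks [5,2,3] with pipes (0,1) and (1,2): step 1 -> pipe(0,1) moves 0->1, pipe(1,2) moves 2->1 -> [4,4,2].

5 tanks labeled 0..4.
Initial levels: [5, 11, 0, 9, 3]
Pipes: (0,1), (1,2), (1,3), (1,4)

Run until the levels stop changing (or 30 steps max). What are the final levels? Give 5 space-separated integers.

Answer: 6 3 6 7 6

Derivation:
Step 1: flows [1->0,1->2,1->3,1->4] -> levels [6 7 1 10 4]
Step 2: flows [1->0,1->2,3->1,1->4] -> levels [7 5 2 9 5]
Step 3: flows [0->1,1->2,3->1,1=4] -> levels [6 6 3 8 5]
Step 4: flows [0=1,1->2,3->1,1->4] -> levels [6 5 4 7 6]
Step 5: flows [0->1,1->2,3->1,4->1] -> levels [5 7 5 6 5]
Step 6: flows [1->0,1->2,1->3,1->4] -> levels [6 3 6 7 6]
Step 7: flows [0->1,2->1,3->1,4->1] -> levels [5 7 5 6 5]
  -> period-2 cycle: step 7 state = step 5 state; never stabilizes
  -> state at step 30: (30-5) mod 2 = 1, same as step 6 -> [6 3 6 7 6]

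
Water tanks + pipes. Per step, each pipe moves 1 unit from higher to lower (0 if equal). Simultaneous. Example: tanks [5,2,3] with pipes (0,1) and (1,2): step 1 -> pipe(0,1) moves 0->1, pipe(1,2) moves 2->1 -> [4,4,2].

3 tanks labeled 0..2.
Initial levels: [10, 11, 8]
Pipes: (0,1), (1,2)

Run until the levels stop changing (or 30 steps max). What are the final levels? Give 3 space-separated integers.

Answer: 9 11 9

Derivation:
Step 1: flows [1->0,1->2] -> levels [11 9 9]
Step 2: flows [0->1,1=2] -> levels [10 10 9]
Step 3: flows [0=1,1->2] -> levels [10 9 10]
Step 4: flows [0->1,2->1] -> levels [9 11 9]
Step 5: flows [1->0,1->2] -> levels [10 9 10]
  -> period-2 cycle: step 5 state = step 3 state; never stabilizes
  -> state at step 30: (30-3) mod 2 = 1, same as step 4 -> [9 11 9]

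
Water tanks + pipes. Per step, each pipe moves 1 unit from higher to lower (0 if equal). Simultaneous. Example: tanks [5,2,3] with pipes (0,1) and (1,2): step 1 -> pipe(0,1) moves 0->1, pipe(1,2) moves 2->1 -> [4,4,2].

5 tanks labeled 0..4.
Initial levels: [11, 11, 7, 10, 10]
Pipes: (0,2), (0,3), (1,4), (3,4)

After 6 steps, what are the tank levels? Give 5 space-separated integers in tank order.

Step 1: flows [0->2,0->3,1->4,3=4] -> levels [9 10 8 11 11]
Step 2: flows [0->2,3->0,4->1,3=4] -> levels [9 11 9 10 10]
Step 3: flows [0=2,3->0,1->4,3=4] -> levels [10 10 9 9 11]
Step 4: flows [0->2,0->3,4->1,4->3] -> levels [8 11 10 11 9]
Step 5: flows [2->0,3->0,1->4,3->4] -> levels [10 10 9 9 11]
  -> period-2 cycle: step 5 state = step 3 state
  -> state at step 6: (6-3) mod 2 = 1, same as step 4 -> [8 11 10 11 9]

Answer: 8 11 10 11 9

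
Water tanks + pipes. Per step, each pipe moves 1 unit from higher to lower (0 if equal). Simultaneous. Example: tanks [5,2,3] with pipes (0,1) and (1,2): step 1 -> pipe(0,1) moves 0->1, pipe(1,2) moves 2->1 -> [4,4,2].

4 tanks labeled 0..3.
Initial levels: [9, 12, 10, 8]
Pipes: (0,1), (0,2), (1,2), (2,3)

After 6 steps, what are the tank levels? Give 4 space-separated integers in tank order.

Answer: 9 10 11 9

Derivation:
Step 1: flows [1->0,2->0,1->2,2->3] -> levels [11 10 9 9]
Step 2: flows [0->1,0->2,1->2,2=3] -> levels [9 10 11 9]
Step 3: flows [1->0,2->0,2->1,2->3] -> levels [11 10 8 10]
Step 4: flows [0->1,0->2,1->2,3->2] -> levels [9 10 11 9]
  -> period-2 cycle: step 4 state = step 2 state
  -> state at step 6: (6-2) mod 2 = 0, same as step 2 -> [9 10 11 9]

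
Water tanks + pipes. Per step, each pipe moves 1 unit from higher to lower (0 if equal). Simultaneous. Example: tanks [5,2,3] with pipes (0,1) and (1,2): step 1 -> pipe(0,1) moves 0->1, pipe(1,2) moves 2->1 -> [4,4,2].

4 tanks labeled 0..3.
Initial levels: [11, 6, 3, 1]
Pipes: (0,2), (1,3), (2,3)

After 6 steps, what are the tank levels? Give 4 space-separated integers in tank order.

Answer: 6 4 5 6

Derivation:
Step 1: flows [0->2,1->3,2->3] -> levels [10 5 3 3]
Step 2: flows [0->2,1->3,2=3] -> levels [9 4 4 4]
Step 3: flows [0->2,1=3,2=3] -> levels [8 4 5 4]
Step 4: flows [0->2,1=3,2->3] -> levels [7 4 5 5]
Step 5: flows [0->2,3->1,2=3] -> levels [6 5 6 4]
Step 6: flows [0=2,1->3,2->3] -> levels [6 4 5 6]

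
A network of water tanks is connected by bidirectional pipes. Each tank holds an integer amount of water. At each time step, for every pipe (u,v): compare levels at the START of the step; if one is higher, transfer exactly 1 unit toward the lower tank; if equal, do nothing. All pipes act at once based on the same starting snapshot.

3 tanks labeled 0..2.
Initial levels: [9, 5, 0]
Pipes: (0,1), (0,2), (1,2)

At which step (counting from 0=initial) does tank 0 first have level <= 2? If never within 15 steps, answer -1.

Step 1: flows [0->1,0->2,1->2] -> levels [7 5 2]
Step 2: flows [0->1,0->2,1->2] -> levels [5 5 4]
Step 3: flows [0=1,0->2,1->2] -> levels [4 4 6]
Step 4: flows [0=1,2->0,2->1] -> levels [5 5 4]
  -> period-2 cycle (repeats step 2); tank 0 never drops to <=2
Tank 0 never reaches <=2 within 15 steps

Answer: -1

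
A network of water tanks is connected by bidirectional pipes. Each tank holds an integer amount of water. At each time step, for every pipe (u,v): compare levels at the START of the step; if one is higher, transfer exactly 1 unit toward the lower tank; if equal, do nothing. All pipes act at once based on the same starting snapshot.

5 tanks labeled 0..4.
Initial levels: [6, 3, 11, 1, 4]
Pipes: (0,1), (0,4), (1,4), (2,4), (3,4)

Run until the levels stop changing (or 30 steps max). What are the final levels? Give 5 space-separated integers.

Answer: 4 4 5 4 8

Derivation:
Step 1: flows [0->1,0->4,4->1,2->4,4->3] -> levels [4 5 10 2 4]
Step 2: flows [1->0,0=4,1->4,2->4,4->3] -> levels [5 3 9 3 5]
Step 3: flows [0->1,0=4,4->1,2->4,4->3] -> levels [4 5 8 4 4]
Step 4: flows [1->0,0=4,1->4,2->4,3=4] -> levels [5 3 7 4 6]
Step 5: flows [0->1,4->0,4->1,2->4,4->3] -> levels [5 5 6 5 4]
Step 6: flows [0=1,0->4,1->4,2->4,3->4] -> levels [4 4 5 4 8]
Step 7: flows [0=1,4->0,4->1,4->2,4->3] -> levels [5 5 6 5 4]
  -> period-2 cycle: step 7 state = step 5 state; never stabilizes
  -> state at step 30: (30-5) mod 2 = 1, same as step 6 -> [4 4 5 4 8]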